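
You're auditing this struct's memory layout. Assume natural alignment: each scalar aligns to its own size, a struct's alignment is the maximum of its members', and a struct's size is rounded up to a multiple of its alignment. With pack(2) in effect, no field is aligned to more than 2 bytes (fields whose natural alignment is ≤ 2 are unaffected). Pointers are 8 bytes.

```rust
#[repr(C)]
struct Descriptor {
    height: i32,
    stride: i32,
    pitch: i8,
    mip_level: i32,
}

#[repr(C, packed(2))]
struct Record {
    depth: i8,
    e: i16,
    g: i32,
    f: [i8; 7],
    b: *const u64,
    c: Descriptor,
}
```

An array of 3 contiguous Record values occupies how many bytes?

120

Descriptor: height at 0 (size 4, align 4) → ends 4; stride at 4 (size 4, align 4) → ends 8; pitch at 8 (size 1, align 1) → ends 9; pad 3 to align 4 for mip_level; mip_level at 12 (size 4, align 4) → ends 16; total 16 bytes, alignment 4
depth at 0 (size 1, align 1) → ends 1
pad 1 to align 2 for e
e at 2 (size 2, align 2) → ends 4
g at 4 (size 4, align 2) → ends 8
f at 8 (size 7, align 1) → ends 15
pad 1 to align 2 for b
b at 16 (size 8, align 2) → ends 24
c at 24 (size 16, align 2) → ends 40
total 40 bytes, alignment 2
array of 3: 3 × 40 = 120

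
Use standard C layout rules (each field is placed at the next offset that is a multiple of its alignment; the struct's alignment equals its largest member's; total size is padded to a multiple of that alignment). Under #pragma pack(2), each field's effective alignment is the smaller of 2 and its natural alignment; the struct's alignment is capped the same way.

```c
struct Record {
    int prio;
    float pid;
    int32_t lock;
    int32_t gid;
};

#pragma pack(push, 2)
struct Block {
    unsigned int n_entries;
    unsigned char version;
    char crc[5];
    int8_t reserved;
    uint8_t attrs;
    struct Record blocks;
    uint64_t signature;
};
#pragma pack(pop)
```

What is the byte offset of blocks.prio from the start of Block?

12

Record: 0..4  prio  (4B, 4-aligned); 4..8  pid  (4B, 4-aligned); 8..12  lock  (4B, 4-aligned); 12..16  gid  (4B, 4-aligned); sizeof = 16, alignof = 4
0..4  n_entries  (4B, 2-aligned)
4..5  version  (1B, 1-aligned)
5..10  crc  (5B, 1-aligned)
10..11  reserved  (1B, 1-aligned)
11..12  attrs  (1B, 1-aligned)
12..28  blocks  (16B, 2-aligned)
within Record: prio at 0
12 + 0 = 12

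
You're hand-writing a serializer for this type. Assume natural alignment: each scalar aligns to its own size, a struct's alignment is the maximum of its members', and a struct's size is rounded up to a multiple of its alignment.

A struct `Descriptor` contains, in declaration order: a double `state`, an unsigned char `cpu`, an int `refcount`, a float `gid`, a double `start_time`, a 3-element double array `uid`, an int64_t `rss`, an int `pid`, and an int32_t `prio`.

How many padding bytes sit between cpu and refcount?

3

0..8  state  (8B, 8-aligned)
8..9  cpu  (1B, 1-aligned)
9..12  -- padding (3B)
12..16  refcount  (4B, 4-aligned)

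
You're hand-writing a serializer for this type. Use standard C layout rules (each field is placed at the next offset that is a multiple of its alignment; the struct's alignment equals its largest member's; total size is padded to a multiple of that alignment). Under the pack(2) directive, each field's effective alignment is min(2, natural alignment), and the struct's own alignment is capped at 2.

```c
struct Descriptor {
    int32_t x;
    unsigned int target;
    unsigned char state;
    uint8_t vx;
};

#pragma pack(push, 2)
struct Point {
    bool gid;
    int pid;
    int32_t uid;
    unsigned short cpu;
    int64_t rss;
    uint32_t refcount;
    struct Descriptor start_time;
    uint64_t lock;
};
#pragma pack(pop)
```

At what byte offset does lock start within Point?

Descriptor: x at 0 (size 4, align 4) → ends 4; target at 4 (size 4, align 4) → ends 8; state at 8 (size 1, align 1) → ends 9; vx at 9 (size 1, align 1) → ends 10; tail pad 2 to reach multiple of 4; total 12 bytes, alignment 4
gid at 0 (size 1, align 1) → ends 1
pad 1 to align 2 for pid
pid at 2 (size 4, align 2) → ends 6
uid at 6 (size 4, align 2) → ends 10
cpu at 10 (size 2, align 2) → ends 12
rss at 12 (size 8, align 2) → ends 20
refcount at 20 (size 4, align 2) → ends 24
start_time at 24 (size 12, align 2) → ends 36
lock at 36 (size 8, align 2) → ends 44

36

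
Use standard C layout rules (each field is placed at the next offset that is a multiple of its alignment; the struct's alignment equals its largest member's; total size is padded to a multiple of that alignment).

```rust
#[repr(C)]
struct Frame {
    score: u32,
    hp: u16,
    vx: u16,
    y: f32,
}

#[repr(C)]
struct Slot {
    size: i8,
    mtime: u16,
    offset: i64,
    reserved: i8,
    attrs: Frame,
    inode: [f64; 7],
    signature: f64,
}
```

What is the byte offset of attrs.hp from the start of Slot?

Frame: score at 0 (size 4, align 4) → ends 4; hp at 4 (size 2, align 2) → ends 6; vx at 6 (size 2, align 2) → ends 8; y at 8 (size 4, align 4) → ends 12; total 12 bytes, alignment 4
size at 0 (size 1, align 1) → ends 1
pad 1 to align 2 for mtime
mtime at 2 (size 2, align 2) → ends 4
pad 4 to align 8 for offset
offset at 8 (size 8, align 8) → ends 16
reserved at 16 (size 1, align 1) → ends 17
pad 3 to align 4 for attrs
attrs at 20 (size 12, align 4) → ends 32
within Frame: hp at 4
20 + 4 = 24

24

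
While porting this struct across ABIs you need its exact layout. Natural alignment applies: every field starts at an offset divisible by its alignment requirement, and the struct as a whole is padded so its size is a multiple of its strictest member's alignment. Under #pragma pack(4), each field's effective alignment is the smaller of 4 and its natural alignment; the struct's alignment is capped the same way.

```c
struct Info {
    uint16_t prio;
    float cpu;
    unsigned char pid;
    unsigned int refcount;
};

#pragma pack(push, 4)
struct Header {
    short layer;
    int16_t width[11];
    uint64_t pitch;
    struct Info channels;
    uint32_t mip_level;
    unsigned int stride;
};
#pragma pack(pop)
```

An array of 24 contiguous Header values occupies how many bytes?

1344

Info: prio at 0 (size 2, align 2) → ends 2; pad 2 to align 4 for cpu; cpu at 4 (size 4, align 4) → ends 8; pid at 8 (size 1, align 1) → ends 9; pad 3 to align 4 for refcount; refcount at 12 (size 4, align 4) → ends 16; total 16 bytes, alignment 4
layer at 0 (size 2, align 2) → ends 2
width at 2 (size 22, align 2) → ends 24
pitch at 24 (size 8, align 4) → ends 32
channels at 32 (size 16, align 4) → ends 48
mip_level at 48 (size 4, align 4) → ends 52
stride at 52 (size 4, align 4) → ends 56
total 56 bytes, alignment 4
array of 24: 24 × 56 = 1344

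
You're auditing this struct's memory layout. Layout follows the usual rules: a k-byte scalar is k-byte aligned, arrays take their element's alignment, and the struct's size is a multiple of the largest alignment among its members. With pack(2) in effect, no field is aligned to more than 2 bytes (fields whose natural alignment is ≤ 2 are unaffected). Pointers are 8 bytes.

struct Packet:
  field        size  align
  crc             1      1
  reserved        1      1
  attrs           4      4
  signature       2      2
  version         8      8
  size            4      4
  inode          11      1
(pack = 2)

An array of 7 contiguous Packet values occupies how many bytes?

224

crc at 0 (size 1, align 1) → ends 1
reserved at 1 (size 1, align 1) → ends 2
attrs at 2 (size 4, align 2) → ends 6
signature at 6 (size 2, align 2) → ends 8
version at 8 (size 8, align 2) → ends 16
size at 16 (size 4, align 2) → ends 20
inode at 20 (size 11, align 1) → ends 31
tail pad 1 to reach multiple of 2
total 32 bytes, alignment 2
array of 7: 7 × 32 = 224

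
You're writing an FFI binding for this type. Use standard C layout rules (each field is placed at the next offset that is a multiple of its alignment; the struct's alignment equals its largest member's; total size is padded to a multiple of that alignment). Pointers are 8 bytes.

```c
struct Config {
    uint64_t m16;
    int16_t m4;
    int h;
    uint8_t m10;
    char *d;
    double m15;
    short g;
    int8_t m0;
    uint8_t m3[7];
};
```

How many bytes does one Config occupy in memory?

m16 at 0 (size 8, align 8) → ends 8
m4 at 8 (size 2, align 2) → ends 10
pad 2 to align 4 for h
h at 12 (size 4, align 4) → ends 16
m10 at 16 (size 1, align 1) → ends 17
pad 7 to align 8 for d
d at 24 (size 8, align 8) → ends 32
m15 at 32 (size 8, align 8) → ends 40
g at 40 (size 2, align 2) → ends 42
m0 at 42 (size 1, align 1) → ends 43
m3 at 43 (size 7, align 1) → ends 50
tail pad 6 to reach multiple of 8
total 56 bytes, alignment 8

56 bytes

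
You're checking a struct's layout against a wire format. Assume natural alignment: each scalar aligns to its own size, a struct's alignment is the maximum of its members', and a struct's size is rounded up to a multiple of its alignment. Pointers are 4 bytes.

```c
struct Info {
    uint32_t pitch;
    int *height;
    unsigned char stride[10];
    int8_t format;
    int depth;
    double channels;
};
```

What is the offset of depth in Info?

20

0..4  pitch  (4B, 4-aligned)
4..8  height  (4B, 4-aligned)
8..18  stride  (10B, 1-aligned)
18..19  format  (1B, 1-aligned)
19..20  -- padding (1B)
20..24  depth  (4B, 4-aligned)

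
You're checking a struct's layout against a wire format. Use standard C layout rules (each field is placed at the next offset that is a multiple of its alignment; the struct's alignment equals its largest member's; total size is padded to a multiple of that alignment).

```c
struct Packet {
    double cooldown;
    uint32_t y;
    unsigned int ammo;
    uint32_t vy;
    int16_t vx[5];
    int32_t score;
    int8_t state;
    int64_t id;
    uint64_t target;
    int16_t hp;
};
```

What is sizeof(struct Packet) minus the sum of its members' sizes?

0..8  cooldown  (8B, 8-aligned)
8..12  y  (4B, 4-aligned)
12..16  ammo  (4B, 4-aligned)
16..20  vy  (4B, 4-aligned)
20..30  vx  (10B, 2-aligned)
30..32  -- padding (2B)
32..36  score  (4B, 4-aligned)
36..37  state  (1B, 1-aligned)
37..40  -- padding (3B)
40..48  id  (8B, 8-aligned)
48..56  target  (8B, 8-aligned)
56..58  hp  (2B, 2-aligned)
58..64  -- tail padding (6B)
sizeof = 64, alignof = 8
data bytes 53, size 64 → padding 11

11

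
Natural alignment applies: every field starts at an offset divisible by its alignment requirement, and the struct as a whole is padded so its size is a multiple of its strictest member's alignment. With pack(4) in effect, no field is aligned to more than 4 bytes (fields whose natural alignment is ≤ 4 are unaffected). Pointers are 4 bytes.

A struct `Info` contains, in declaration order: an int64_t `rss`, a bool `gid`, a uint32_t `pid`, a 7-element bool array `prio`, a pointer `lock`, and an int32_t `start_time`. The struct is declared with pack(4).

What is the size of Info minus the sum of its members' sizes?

0..8  rss  (8B, 4-aligned)
8..9  gid  (1B, 1-aligned)
9..12  -- padding (3B)
12..16  pid  (4B, 4-aligned)
16..23  prio  (7B, 1-aligned)
23..24  -- padding (1B)
24..28  lock  (4B, 4-aligned)
28..32  start_time  (4B, 4-aligned)
sizeof = 32, alignof = 4
data bytes 28, size 32 → padding 4

4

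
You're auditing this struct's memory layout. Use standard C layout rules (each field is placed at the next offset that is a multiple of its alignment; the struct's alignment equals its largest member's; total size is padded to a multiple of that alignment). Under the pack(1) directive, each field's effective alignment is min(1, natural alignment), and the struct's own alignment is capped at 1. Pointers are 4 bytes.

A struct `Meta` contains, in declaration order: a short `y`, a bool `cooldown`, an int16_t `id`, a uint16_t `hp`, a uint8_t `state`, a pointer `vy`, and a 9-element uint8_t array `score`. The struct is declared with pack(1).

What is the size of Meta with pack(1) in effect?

y at 0 (size 2, align 1) → ends 2
cooldown at 2 (size 1, align 1) → ends 3
id at 3 (size 2, align 1) → ends 5
hp at 5 (size 2, align 1) → ends 7
state at 7 (size 1, align 1) → ends 8
vy at 8 (size 4, align 1) → ends 12
score at 12 (size 9, align 1) → ends 21
total 21 bytes, alignment 1

21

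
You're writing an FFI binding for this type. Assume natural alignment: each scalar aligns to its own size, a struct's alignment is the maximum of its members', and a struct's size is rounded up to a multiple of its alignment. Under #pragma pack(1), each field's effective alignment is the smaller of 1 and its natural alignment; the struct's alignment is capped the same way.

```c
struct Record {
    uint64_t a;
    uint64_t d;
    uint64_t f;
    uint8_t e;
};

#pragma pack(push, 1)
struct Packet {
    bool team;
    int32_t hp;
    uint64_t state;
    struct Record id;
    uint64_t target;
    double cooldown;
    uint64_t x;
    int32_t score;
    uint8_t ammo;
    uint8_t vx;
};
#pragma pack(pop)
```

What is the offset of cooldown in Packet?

53

Record: a at 0 (size 8, align 8) → ends 8; d at 8 (size 8, align 8) → ends 16; f at 16 (size 8, align 8) → ends 24; e at 24 (size 1, align 1) → ends 25; tail pad 7 to reach multiple of 8; total 32 bytes, alignment 8
team at 0 (size 1, align 1) → ends 1
hp at 1 (size 4, align 1) → ends 5
state at 5 (size 8, align 1) → ends 13
id at 13 (size 32, align 1) → ends 45
target at 45 (size 8, align 1) → ends 53
cooldown at 53 (size 8, align 1) → ends 61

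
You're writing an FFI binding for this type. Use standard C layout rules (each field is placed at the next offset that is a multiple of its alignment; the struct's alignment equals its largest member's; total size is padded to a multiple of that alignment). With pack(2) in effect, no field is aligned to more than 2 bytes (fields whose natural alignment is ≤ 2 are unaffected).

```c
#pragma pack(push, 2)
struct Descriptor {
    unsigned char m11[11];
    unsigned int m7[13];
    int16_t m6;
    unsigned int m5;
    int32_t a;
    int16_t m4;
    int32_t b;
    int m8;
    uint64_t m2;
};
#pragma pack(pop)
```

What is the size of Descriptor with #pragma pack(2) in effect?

@0: m11 [11B, align 1] → 11
+1 pad (align 2)
@12: m7 [52B, align 2] → 64
@64: m6 [2B, align 2] → 66
@66: m5 [4B, align 2] → 70
@70: a [4B, align 2] → 74
@74: m4 [2B, align 2] → 76
@76: b [4B, align 2] → 80
@80: m8 [4B, align 2] → 84
@84: m2 [8B, align 2] → 92
size 92, align 2

92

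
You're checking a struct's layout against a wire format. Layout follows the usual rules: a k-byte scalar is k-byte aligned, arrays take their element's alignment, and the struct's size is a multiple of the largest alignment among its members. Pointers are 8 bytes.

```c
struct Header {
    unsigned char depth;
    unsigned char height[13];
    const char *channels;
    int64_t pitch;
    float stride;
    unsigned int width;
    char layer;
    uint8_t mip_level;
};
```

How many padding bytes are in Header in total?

@0: depth [1B, align 1] → 1
@1: height [13B, align 1] → 14
+2 pad (align 8)
@16: channels [8B, align 8] → 24
@24: pitch [8B, align 8] → 32
@32: stride [4B, align 4] → 36
@36: width [4B, align 4] → 40
@40: layer [1B, align 1] → 41
@41: mip_level [1B, align 1] → 42
+6 tail pad (align 8)
size 48, align 8
data bytes 40, size 48 → padding 8

8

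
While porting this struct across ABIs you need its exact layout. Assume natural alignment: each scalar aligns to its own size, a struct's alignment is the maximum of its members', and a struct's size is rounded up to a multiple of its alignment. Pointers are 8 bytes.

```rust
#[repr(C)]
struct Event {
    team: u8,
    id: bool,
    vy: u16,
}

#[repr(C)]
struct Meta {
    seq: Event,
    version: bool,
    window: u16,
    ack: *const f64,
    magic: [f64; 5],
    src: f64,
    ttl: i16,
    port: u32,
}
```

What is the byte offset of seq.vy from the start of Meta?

2

Event: team at 0 (size 1, align 1) → ends 1; id at 1 (size 1, align 1) → ends 2; vy at 2 (size 2, align 2) → ends 4; total 4 bytes, alignment 2
seq at 0 (size 4, align 2) → ends 4
within Event: vy at 2
0 + 2 = 2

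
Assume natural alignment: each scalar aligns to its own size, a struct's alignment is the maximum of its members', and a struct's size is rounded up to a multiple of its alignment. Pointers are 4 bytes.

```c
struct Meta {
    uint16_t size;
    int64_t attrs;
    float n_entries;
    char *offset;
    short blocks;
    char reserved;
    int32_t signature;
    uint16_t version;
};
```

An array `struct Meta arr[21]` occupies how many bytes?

size at 0 (size 2, align 2) → ends 2
pad 6 to align 8 for attrs
attrs at 8 (size 8, align 8) → ends 16
n_entries at 16 (size 4, align 4) → ends 20
offset at 20 (size 4, align 4) → ends 24
blocks at 24 (size 2, align 2) → ends 26
reserved at 26 (size 1, align 1) → ends 27
pad 1 to align 4 for signature
signature at 28 (size 4, align 4) → ends 32
version at 32 (size 2, align 2) → ends 34
tail pad 6 to reach multiple of 8
total 40 bytes, alignment 8
array of 21: 21 × 40 = 840

840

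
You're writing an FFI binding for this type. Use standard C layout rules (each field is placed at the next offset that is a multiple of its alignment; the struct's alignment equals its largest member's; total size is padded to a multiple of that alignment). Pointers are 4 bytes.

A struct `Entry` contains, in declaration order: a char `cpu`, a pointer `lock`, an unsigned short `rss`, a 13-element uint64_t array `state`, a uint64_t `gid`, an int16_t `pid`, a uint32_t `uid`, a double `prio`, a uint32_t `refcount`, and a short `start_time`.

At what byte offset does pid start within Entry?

128

0..1  cpu  (1B, 1-aligned)
1..4  -- padding (3B)
4..8  lock  (4B, 4-aligned)
8..10  rss  (2B, 2-aligned)
10..16  -- padding (6B)
16..120  state  (104B, 8-aligned)
120..128  gid  (8B, 8-aligned)
128..130  pid  (2B, 2-aligned)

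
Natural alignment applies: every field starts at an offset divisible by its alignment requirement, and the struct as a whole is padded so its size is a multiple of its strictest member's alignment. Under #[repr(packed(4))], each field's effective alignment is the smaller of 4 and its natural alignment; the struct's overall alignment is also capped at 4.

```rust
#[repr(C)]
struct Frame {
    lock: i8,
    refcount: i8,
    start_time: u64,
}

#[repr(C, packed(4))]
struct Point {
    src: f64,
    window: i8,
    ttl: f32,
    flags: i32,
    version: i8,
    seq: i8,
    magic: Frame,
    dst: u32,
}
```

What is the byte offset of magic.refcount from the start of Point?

Frame: @0: lock [1B, align 1] → 1; @1: refcount [1B, align 1] → 2; +6 pad (align 8); @8: start_time [8B, align 8] → 16; size 16, align 8
@0: src [8B, align 4] → 8
@8: window [1B, align 1] → 9
+3 pad (align 4)
@12: ttl [4B, align 4] → 16
@16: flags [4B, align 4] → 20
@20: version [1B, align 1] → 21
@21: seq [1B, align 1] → 22
+2 pad (align 4)
@24: magic [16B, align 4] → 40
within Frame: refcount at 1
24 + 1 = 25

25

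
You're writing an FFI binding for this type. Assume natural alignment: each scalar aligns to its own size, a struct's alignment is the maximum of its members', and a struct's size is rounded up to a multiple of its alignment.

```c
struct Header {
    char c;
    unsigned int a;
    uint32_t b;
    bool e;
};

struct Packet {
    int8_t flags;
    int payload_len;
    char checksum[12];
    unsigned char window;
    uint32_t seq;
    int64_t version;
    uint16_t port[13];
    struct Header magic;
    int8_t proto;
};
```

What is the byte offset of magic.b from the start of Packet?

Header: c at 0 (size 1, align 1) → ends 1; pad 3 to align 4 for a; a at 4 (size 4, align 4) → ends 8; b at 8 (size 4, align 4) → ends 12; e at 12 (size 1, align 1) → ends 13; tail pad 3 to reach multiple of 4; total 16 bytes, alignment 4
flags at 0 (size 1, align 1) → ends 1
pad 3 to align 4 for payload_len
payload_len at 4 (size 4, align 4) → ends 8
checksum at 8 (size 12, align 1) → ends 20
window at 20 (size 1, align 1) → ends 21
pad 3 to align 4 for seq
seq at 24 (size 4, align 4) → ends 28
pad 4 to align 8 for version
version at 32 (size 8, align 8) → ends 40
port at 40 (size 26, align 2) → ends 66
pad 2 to align 4 for magic
magic at 68 (size 16, align 4) → ends 84
within Header: b at 8
68 + 8 = 76

76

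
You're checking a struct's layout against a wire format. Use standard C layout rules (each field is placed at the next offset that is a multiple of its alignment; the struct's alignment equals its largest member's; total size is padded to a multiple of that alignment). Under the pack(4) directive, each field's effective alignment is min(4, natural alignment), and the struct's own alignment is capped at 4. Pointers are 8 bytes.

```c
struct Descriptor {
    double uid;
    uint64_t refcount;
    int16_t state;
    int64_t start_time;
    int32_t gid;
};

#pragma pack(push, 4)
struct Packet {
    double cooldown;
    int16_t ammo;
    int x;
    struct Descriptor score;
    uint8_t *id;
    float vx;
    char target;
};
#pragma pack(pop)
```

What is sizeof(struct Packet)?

72

Descriptor: uid at 0 (size 8, align 8) → ends 8; refcount at 8 (size 8, align 8) → ends 16; state at 16 (size 2, align 2) → ends 18; pad 6 to align 8 for start_time; start_time at 24 (size 8, align 8) → ends 32; gid at 32 (size 4, align 4) → ends 36; tail pad 4 to reach multiple of 8; total 40 bytes, alignment 8
cooldown at 0 (size 8, align 4) → ends 8
ammo at 8 (size 2, align 2) → ends 10
pad 2 to align 4 for x
x at 12 (size 4, align 4) → ends 16
score at 16 (size 40, align 4) → ends 56
id at 56 (size 8, align 4) → ends 64
vx at 64 (size 4, align 4) → ends 68
target at 68 (size 1, align 1) → ends 69
tail pad 3 to reach multiple of 4
total 72 bytes, alignment 4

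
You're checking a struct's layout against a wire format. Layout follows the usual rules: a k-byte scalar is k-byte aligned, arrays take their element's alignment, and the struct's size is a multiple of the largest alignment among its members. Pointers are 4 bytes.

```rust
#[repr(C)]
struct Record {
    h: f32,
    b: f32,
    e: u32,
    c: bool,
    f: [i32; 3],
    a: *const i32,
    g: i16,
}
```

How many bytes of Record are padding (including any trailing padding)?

@0: h [4B, align 4] → 4
@4: b [4B, align 4] → 8
@8: e [4B, align 4] → 12
@12: c [1B, align 1] → 13
+3 pad (align 4)
@16: f [12B, align 4] → 28
@28: a [4B, align 4] → 32
@32: g [2B, align 2] → 34
+2 tail pad (align 4)
size 36, align 4
data bytes 31, size 36 → padding 5

5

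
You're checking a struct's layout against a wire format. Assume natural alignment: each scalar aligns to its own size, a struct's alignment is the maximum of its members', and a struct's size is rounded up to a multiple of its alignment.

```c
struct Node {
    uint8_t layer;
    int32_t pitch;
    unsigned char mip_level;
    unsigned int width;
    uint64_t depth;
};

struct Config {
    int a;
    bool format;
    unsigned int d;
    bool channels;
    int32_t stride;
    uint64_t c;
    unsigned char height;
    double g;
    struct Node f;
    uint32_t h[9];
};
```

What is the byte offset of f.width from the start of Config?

60

Node: 0..1  layer  (1B, 1-aligned); 1..4  -- padding (3B); 4..8  pitch  (4B, 4-aligned); 8..9  mip_level  (1B, 1-aligned); 9..12  -- padding (3B); 12..16  width  (4B, 4-aligned); 16..24  depth  (8B, 8-aligned); sizeof = 24, alignof = 8
0..4  a  (4B, 4-aligned)
4..5  format  (1B, 1-aligned)
5..8  -- padding (3B)
8..12  d  (4B, 4-aligned)
12..13  channels  (1B, 1-aligned)
13..16  -- padding (3B)
16..20  stride  (4B, 4-aligned)
20..24  -- padding (4B)
24..32  c  (8B, 8-aligned)
32..33  height  (1B, 1-aligned)
33..40  -- padding (7B)
40..48  g  (8B, 8-aligned)
48..72  f  (24B, 8-aligned)
within Node: width at 12
48 + 12 = 60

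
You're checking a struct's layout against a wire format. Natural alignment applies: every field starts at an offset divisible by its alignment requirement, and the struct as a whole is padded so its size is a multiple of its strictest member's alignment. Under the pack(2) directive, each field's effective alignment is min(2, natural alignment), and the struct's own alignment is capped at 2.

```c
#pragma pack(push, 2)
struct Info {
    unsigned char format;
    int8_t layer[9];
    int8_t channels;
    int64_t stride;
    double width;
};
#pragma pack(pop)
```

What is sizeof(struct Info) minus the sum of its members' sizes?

1

@0: format [1B, align 1] → 1
@1: layer [9B, align 1] → 10
@10: channels [1B, align 1] → 11
+1 pad (align 2)
@12: stride [8B, align 2] → 20
@20: width [8B, align 2] → 28
size 28, align 2
data bytes 27, size 28 → padding 1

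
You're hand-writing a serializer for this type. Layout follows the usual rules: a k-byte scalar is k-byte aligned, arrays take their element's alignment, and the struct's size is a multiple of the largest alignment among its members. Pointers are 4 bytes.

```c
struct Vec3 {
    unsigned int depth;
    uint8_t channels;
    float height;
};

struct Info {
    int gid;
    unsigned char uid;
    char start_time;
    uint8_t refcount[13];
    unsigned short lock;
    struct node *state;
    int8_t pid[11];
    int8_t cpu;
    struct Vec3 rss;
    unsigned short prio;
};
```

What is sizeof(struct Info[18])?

Vec3: @0: depth [4B, align 4] → 4; @4: channels [1B, align 1] → 5; +3 pad (align 4); @8: height [4B, align 4] → 12; size 12, align 4
@0: gid [4B, align 4] → 4
@4: uid [1B, align 1] → 5
@5: start_time [1B, align 1] → 6
@6: refcount [13B, align 1] → 19
+1 pad (align 2)
@20: lock [2B, align 2] → 22
+2 pad (align 4)
@24: state [4B, align 4] → 28
@28: pid [11B, align 1] → 39
@39: cpu [1B, align 1] → 40
@40: rss [12B, align 4] → 52
@52: prio [2B, align 2] → 54
+2 tail pad (align 4)
size 56, align 4
array of 18: 18 × 56 = 1008

1008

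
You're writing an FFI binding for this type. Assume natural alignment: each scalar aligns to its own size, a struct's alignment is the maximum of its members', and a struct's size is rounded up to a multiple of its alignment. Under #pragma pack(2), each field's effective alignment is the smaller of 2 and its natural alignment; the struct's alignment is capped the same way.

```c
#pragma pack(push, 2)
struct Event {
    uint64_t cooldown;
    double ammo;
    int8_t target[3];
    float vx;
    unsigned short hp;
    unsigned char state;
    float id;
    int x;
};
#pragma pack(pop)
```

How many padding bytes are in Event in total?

0..8  cooldown  (8B, 2-aligned)
8..16  ammo  (8B, 2-aligned)
16..19  target  (3B, 1-aligned)
19..20  -- padding (1B)
20..24  vx  (4B, 2-aligned)
24..26  hp  (2B, 2-aligned)
26..27  state  (1B, 1-aligned)
27..28  -- padding (1B)
28..32  id  (4B, 2-aligned)
32..36  x  (4B, 2-aligned)
sizeof = 36, alignof = 2
data bytes 34, size 36 → padding 2

2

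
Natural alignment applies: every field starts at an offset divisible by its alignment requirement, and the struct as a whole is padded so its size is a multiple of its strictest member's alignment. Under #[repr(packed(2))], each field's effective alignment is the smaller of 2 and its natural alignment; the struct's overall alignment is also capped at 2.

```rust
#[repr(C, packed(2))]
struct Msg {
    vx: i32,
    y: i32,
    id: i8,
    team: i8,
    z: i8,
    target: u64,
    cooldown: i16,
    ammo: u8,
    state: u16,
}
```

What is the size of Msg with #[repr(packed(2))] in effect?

0..4  vx  (4B, 2-aligned)
4..8  y  (4B, 2-aligned)
8..9  id  (1B, 1-aligned)
9..10  team  (1B, 1-aligned)
10..11  z  (1B, 1-aligned)
11..12  -- padding (1B)
12..20  target  (8B, 2-aligned)
20..22  cooldown  (2B, 2-aligned)
22..23  ammo  (1B, 1-aligned)
23..24  -- padding (1B)
24..26  state  (2B, 2-aligned)
sizeof = 26, alignof = 2

26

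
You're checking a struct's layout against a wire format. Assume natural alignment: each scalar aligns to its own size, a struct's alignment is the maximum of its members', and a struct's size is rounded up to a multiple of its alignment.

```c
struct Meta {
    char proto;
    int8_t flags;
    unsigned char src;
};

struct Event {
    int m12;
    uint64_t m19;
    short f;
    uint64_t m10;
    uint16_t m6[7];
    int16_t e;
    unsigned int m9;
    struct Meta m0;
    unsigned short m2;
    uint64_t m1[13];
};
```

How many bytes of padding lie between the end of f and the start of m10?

Meta: proto at 0 (size 1, align 1) → ends 1; flags at 1 (size 1, align 1) → ends 2; src at 2 (size 1, align 1) → ends 3; total 3 bytes, alignment 1
m12 at 0 (size 4, align 4) → ends 4
pad 4 to align 8 for m19
m19 at 8 (size 8, align 8) → ends 16
f at 16 (size 2, align 2) → ends 18
pad 6 to align 8 for m10
m10 at 24 (size 8, align 8) → ends 32

6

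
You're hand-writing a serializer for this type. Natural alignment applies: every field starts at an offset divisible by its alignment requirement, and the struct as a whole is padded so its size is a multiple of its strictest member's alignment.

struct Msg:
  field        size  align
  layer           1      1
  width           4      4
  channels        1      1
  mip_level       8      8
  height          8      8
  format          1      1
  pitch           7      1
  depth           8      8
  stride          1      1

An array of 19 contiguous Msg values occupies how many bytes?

@0: layer [1B, align 1] → 1
+3 pad (align 4)
@4: width [4B, align 4] → 8
@8: channels [1B, align 1] → 9
+7 pad (align 8)
@16: mip_level [8B, align 8] → 24
@24: height [8B, align 8] → 32
@32: format [1B, align 1] → 33
@33: pitch [7B, align 1] → 40
@40: depth [8B, align 8] → 48
@48: stride [1B, align 1] → 49
+7 tail pad (align 8)
size 56, align 8
array of 19: 19 × 56 = 1064

1064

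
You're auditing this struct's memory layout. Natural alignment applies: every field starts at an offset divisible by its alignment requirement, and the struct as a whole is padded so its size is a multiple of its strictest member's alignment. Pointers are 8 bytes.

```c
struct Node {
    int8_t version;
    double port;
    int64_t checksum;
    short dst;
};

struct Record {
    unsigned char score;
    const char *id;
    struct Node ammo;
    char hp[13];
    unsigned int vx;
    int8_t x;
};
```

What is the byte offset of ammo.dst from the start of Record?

40

Node: @0: version [1B, align 1] → 1; +7 pad (align 8); @8: port [8B, align 8] → 16; @16: checksum [8B, align 8] → 24; @24: dst [2B, align 2] → 26; +6 tail pad (align 8); size 32, align 8
@0: score [1B, align 1] → 1
+7 pad (align 8)
@8: id [8B, align 8] → 16
@16: ammo [32B, align 8] → 48
within Node: dst at 24
16 + 24 = 40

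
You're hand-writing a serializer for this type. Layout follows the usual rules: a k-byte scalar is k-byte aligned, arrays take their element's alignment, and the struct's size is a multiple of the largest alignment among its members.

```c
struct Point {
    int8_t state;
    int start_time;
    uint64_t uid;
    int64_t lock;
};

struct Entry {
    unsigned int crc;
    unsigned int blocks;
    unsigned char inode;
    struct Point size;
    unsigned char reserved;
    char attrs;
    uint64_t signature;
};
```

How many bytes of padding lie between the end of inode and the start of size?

Point: 0..1  state  (1B, 1-aligned); 1..4  -- padding (3B); 4..8  start_time  (4B, 4-aligned); 8..16  uid  (8B, 8-aligned); 16..24  lock  (8B, 8-aligned); sizeof = 24, alignof = 8
0..4  crc  (4B, 4-aligned)
4..8  blocks  (4B, 4-aligned)
8..9  inode  (1B, 1-aligned)
9..16  -- padding (7B)
16..40  size  (24B, 8-aligned)

7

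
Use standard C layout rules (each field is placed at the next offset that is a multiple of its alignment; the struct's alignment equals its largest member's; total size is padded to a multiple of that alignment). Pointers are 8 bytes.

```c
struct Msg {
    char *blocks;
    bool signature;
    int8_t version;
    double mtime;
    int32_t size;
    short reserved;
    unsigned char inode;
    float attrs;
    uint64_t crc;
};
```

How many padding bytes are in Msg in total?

11

@0: blocks [8B, align 8] → 8
@8: signature [1B, align 1] → 9
@9: version [1B, align 1] → 10
+6 pad (align 8)
@16: mtime [8B, align 8] → 24
@24: size [4B, align 4] → 28
@28: reserved [2B, align 2] → 30
@30: inode [1B, align 1] → 31
+1 pad (align 4)
@32: attrs [4B, align 4] → 36
+4 pad (align 8)
@40: crc [8B, align 8] → 48
size 48, align 8
data bytes 37, size 48 → padding 11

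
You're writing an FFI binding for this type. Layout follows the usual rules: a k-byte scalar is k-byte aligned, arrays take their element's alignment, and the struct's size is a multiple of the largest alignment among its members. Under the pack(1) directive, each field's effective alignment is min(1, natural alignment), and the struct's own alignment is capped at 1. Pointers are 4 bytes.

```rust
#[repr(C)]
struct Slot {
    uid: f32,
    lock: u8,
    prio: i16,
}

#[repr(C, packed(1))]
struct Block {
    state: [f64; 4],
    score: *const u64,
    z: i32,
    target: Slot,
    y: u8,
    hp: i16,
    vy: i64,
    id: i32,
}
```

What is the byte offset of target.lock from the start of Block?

Slot: 0..4  uid  (4B, 4-aligned); 4..5  lock  (1B, 1-aligned); 5..6  -- padding (1B); 6..8  prio  (2B, 2-aligned); sizeof = 8, alignof = 4
0..32  state  (32B, 1-aligned)
32..36  score  (4B, 1-aligned)
36..40  z  (4B, 1-aligned)
40..48  target  (8B, 1-aligned)
within Slot: lock at 4
40 + 4 = 44

44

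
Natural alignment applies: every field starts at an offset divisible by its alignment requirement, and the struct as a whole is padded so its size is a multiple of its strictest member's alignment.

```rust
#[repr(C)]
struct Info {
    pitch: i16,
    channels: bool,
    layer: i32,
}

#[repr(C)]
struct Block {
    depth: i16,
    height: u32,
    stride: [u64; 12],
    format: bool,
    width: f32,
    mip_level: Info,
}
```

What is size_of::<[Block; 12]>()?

Info: 0..2  pitch  (2B, 2-aligned); 2..3  channels  (1B, 1-aligned); 3..4  -- padding (1B); 4..8  layer  (4B, 4-aligned); sizeof = 8, alignof = 4
0..2  depth  (2B, 2-aligned)
2..4  -- padding (2B)
4..8  height  (4B, 4-aligned)
8..104  stride  (96B, 8-aligned)
104..105  format  (1B, 1-aligned)
105..108  -- padding (3B)
108..112  width  (4B, 4-aligned)
112..120  mip_level  (8B, 4-aligned)
sizeof = 120, alignof = 8
array of 12: 12 × 120 = 1440

1440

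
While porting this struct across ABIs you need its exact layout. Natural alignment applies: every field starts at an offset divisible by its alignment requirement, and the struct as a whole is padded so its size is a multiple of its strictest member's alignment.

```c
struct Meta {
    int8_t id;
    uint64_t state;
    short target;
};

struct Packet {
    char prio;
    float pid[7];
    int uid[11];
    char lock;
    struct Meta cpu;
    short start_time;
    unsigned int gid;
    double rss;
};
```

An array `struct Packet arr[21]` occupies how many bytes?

2520

Meta: id at 0 (size 1, align 1) → ends 1; pad 7 to align 8 for state; state at 8 (size 8, align 8) → ends 16; target at 16 (size 2, align 2) → ends 18; tail pad 6 to reach multiple of 8; total 24 bytes, alignment 8
prio at 0 (size 1, align 1) → ends 1
pad 3 to align 4 for pid
pid at 4 (size 28, align 4) → ends 32
uid at 32 (size 44, align 4) → ends 76
lock at 76 (size 1, align 1) → ends 77
pad 3 to align 8 for cpu
cpu at 80 (size 24, align 8) → ends 104
start_time at 104 (size 2, align 2) → ends 106
pad 2 to align 4 for gid
gid at 108 (size 4, align 4) → ends 112
rss at 112 (size 8, align 8) → ends 120
total 120 bytes, alignment 8
array of 21: 21 × 120 = 2520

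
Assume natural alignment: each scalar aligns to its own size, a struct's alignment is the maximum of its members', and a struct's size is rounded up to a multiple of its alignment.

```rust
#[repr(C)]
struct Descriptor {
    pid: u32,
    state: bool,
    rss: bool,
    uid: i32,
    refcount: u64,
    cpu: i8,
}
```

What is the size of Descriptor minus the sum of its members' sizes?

@0: pid [4B, align 4] → 4
@4: state [1B, align 1] → 5
@5: rss [1B, align 1] → 6
+2 pad (align 4)
@8: uid [4B, align 4] → 12
+4 pad (align 8)
@16: refcount [8B, align 8] → 24
@24: cpu [1B, align 1] → 25
+7 tail pad (align 8)
size 32, align 8
data bytes 19, size 32 → padding 13

13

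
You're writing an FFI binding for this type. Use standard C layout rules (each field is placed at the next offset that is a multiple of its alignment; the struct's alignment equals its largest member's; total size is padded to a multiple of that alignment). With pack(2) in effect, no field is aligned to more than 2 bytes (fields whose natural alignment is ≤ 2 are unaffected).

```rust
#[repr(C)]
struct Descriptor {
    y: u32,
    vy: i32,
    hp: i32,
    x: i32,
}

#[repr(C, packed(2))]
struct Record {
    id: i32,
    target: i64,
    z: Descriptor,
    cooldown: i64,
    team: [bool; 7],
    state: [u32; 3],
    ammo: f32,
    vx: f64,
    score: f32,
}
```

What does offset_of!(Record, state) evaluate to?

44

Descriptor: @0: y [4B, align 4] → 4; @4: vy [4B, align 4] → 8; @8: hp [4B, align 4] → 12; @12: x [4B, align 4] → 16; size 16, align 4
@0: id [4B, align 2] → 4
@4: target [8B, align 2] → 12
@12: z [16B, align 2] → 28
@28: cooldown [8B, align 2] → 36
@36: team [7B, align 1] → 43
+1 pad (align 2)
@44: state [12B, align 2] → 56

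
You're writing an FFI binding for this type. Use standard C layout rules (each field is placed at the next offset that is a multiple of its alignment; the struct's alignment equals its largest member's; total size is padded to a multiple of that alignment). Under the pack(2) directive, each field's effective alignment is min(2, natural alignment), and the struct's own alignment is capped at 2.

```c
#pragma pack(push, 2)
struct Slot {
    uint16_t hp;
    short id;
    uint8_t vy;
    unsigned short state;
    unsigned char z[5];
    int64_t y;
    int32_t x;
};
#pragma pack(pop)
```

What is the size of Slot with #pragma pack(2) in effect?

0..2  hp  (2B, 2-aligned)
2..4  id  (2B, 2-aligned)
4..5  vy  (1B, 1-aligned)
5..6  -- padding (1B)
6..8  state  (2B, 2-aligned)
8..13  z  (5B, 1-aligned)
13..14  -- padding (1B)
14..22  y  (8B, 2-aligned)
22..26  x  (4B, 2-aligned)
sizeof = 26, alignof = 2

26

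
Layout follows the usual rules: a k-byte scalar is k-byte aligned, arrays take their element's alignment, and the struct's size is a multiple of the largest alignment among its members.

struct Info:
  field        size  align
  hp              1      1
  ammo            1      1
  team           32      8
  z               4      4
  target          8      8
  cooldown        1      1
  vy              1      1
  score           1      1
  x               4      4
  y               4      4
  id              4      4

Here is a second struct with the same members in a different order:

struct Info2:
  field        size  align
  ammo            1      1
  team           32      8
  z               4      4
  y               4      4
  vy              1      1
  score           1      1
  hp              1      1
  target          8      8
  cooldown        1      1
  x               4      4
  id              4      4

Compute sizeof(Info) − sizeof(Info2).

0..1  hp  (1B, 1-aligned)
1..2  ammo  (1B, 1-aligned)
2..8  -- padding (6B)
8..40  team  (32B, 8-aligned)
40..44  z  (4B, 4-aligned)
44..48  -- padding (4B)
48..56  target  (8B, 8-aligned)
56..57  cooldown  (1B, 1-aligned)
57..58  vy  (1B, 1-aligned)
58..59  score  (1B, 1-aligned)
59..60  -- padding (1B)
60..64  x  (4B, 4-aligned)
64..68  y  (4B, 4-aligned)
68..72  id  (4B, 4-aligned)
sizeof = 72, alignof = 8
— Info2 —
0..1  ammo  (1B, 1-aligned)
1..8  -- padding (7B)
8..40  team  (32B, 8-aligned)
40..44  z  (4B, 4-aligned)
44..48  y  (4B, 4-aligned)
48..49  vy  (1B, 1-aligned)
49..50  score  (1B, 1-aligned)
50..51  hp  (1B, 1-aligned)
51..56  -- padding (5B)
56..64  target  (8B, 8-aligned)
64..65  cooldown  (1B, 1-aligned)
65..68  -- padding (3B)
68..72  x  (4B, 4-aligned)
72..76  id  (4B, 4-aligned)
76..80  -- tail padding (4B)
sizeof = 80, alignof = 8
72 − 80 = -8

-8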